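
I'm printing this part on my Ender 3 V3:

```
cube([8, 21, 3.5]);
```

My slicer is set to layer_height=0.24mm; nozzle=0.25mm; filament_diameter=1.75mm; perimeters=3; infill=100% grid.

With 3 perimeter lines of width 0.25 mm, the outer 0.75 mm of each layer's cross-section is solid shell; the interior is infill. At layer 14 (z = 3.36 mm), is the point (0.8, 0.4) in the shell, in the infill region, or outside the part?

shell

At z = 3.36 mm: the cube (footprint 8×21) is included at this height. Overall, the cross-section is a single solid region. The nearest boundary edge runs (0.00, 0.00)→(8.00, 0.00); distance from the point to it = 0.40 mm. The point is inside the cross-section, 0.40 mm from the nearest boundary — within the 0.75 mm shell band (3 × 0.25).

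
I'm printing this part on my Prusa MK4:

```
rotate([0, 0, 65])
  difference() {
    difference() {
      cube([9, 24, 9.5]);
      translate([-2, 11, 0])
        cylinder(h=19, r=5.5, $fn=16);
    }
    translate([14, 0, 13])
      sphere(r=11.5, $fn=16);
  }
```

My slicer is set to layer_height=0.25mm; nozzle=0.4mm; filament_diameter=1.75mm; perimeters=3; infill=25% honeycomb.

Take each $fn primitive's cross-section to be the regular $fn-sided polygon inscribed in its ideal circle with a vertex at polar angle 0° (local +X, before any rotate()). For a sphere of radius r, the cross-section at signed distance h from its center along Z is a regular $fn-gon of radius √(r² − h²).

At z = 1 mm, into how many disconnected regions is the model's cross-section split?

1

At z = 1 mm: the cube is present — its section is the full 9×24 rectangle; the cylinder at (-2, 11): section is a regular 16-gon, circumradius r=5.5; Subtracting the remaining from the first: starting from the 9×24 cube, the r=5.5 cylinder at (-2, 11) partially overlaps it — only the 25.10 mm² overlap (of its 92.61 mm²) is removed, clipping the outline — 1 connected region; the sphere at (14, 0) does not reach this height (|z−center|=12.000 > r=11.5); After the difference (first − rest): none of the subtracted shapes is present at this height, so that combined region is unchanged — 1 connected region; (whole slice rotated 65° about Z — lengths, areas and connectivity unchanged). The result has 1 disconnected region.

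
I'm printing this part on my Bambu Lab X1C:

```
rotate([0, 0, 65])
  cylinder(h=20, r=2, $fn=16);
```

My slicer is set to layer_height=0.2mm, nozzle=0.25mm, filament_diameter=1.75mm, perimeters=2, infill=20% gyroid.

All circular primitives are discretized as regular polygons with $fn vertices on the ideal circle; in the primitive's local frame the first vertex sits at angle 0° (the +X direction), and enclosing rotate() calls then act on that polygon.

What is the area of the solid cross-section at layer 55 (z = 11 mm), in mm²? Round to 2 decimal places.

12.25 mm²

At z = 11 mm: the r=2 cylinder gives a regular 16-gon of circumradius 2 (constant along its height) (area = (16/2)·2.000²·sin(360°/16) = 12.25 mm²); (rotated 65° about Z; rotation is an isometry so areas/perimeters/island counts are preserved). Overall, the cross-section is a single solid region. Net area = 12.25 mm².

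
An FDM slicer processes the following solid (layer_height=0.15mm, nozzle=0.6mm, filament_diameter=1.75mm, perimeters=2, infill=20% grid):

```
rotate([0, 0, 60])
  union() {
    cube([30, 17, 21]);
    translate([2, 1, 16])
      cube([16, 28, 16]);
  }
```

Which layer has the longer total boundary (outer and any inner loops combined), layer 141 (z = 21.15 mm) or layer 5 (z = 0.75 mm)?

Layer 141 (z = 21.15): the cube does not reach this height (z outside [0, 21]); the cube at (2, 1) is present — its section is the full 16×28 rectangle (perimeter 88.00 mm); Taking the union: only the 16×28 cube at (2, 1) is present, so the union is just that shape — boundary = 88.00 mm; (whole slice rotated 60° about Z — lengths, areas and connectivity unchanged). So its perimeter = 88.00 mm. Layer 5 (z = 0.75): the cube (footprint 30×17) is included at this height (perimeter 94.00 mm); the cube at (2, 1) is absent (z outside [16, 32]); Combining (union): only the 30×17 cube is present, so the union is just that shape — boundary = 94.00 mm; (rotated 60° about Z; rotation is an isometry so areas/perimeters/island counts are preserved). So its perimeter = 94.00 mm. Layer 5 is larger (94.00 vs 88.00 mm).

layer 5 (z = 0.75 mm)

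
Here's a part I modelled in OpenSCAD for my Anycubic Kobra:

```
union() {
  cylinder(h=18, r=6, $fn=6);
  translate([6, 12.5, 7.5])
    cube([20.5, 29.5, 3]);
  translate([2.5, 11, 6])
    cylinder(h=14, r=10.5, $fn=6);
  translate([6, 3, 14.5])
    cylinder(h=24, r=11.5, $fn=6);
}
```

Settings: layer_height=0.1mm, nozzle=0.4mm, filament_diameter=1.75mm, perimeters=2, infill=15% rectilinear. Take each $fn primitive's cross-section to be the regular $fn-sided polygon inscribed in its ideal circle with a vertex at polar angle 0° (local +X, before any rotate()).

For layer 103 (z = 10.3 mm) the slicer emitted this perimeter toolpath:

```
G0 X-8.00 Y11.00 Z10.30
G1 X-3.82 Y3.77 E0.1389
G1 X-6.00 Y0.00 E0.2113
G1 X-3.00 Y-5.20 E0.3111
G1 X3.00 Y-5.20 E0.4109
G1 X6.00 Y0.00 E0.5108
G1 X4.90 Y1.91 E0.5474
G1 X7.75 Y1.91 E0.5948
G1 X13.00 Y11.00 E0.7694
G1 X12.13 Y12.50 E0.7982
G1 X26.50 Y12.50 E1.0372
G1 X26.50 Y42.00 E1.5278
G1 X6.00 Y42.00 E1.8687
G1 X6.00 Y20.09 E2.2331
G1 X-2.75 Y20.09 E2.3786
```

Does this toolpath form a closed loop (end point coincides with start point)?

no

Start point (G0): (-8.00, 11.00). End point (last G1): the path does not return to the start — open.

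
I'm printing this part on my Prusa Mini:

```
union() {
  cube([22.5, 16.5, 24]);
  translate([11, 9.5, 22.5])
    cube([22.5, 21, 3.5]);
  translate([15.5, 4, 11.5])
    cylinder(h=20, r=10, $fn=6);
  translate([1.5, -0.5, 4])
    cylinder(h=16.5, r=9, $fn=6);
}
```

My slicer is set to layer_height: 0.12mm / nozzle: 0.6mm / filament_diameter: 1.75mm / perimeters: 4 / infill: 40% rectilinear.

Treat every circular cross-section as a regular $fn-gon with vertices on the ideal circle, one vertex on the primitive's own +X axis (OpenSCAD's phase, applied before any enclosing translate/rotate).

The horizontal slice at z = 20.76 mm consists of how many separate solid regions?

1

At z = 20.76 mm: the 22.5×16.5 cube contributes its full rectangle; the cube at (11, 9.5) is not intersected at this z (z outside [22.5, 26]); the r=10 cylinder at (15.5, 4) gives a regular 6-gon of circumradius 10 (constant along its height); the cylinder at (1.5, -0.5) is absent (z outside [4, 20.5]); Merging all regions: the regions partially overlap (shared area 185.49 mm²), so overlapping operands fuse into one piece — 1 connected region. The result has 1 disconnected region.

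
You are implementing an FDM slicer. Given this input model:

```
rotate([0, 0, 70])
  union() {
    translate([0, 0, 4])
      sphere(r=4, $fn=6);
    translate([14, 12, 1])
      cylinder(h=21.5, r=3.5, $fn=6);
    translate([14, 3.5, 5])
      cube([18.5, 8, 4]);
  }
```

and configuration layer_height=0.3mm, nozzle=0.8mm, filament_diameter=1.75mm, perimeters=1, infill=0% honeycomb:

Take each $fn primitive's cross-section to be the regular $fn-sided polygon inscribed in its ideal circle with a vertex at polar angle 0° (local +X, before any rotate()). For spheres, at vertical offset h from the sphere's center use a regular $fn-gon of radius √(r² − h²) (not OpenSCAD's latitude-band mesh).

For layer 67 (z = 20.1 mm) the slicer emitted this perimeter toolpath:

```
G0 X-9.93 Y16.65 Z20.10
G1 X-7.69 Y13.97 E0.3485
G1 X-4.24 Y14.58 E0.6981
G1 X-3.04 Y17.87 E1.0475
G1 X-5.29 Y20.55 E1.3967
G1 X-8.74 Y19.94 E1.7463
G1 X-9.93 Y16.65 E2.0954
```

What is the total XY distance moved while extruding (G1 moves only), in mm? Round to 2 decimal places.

21.00 mm

Sum the Euclidean lengths of each G1 segment: total = 21.00 mm.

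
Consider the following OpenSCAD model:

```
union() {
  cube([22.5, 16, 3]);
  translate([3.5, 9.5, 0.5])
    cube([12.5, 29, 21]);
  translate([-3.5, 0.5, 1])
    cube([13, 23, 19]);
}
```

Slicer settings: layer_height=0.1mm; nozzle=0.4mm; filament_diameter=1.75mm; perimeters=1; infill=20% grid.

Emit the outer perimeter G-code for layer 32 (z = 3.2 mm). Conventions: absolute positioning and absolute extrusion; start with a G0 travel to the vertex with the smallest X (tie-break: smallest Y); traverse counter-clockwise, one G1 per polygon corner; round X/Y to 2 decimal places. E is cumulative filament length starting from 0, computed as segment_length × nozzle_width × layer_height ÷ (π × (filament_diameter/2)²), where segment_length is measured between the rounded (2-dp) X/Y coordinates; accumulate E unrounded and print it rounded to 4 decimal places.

At z = 3.2 mm: the cube is absent (z outside [0, 3]); the cube at (3.5, 9.5) (footprint 12.5×29) is included at this height; the 13×23 cube at (-3.5, 0.5) contributes its full rectangle; Taking the union: the regions partially overlap (shared area 84.00 mm²), so overlapping operands fuse into one piece — 1 connected region. The outline is a single polygon with 8 vertices. Extrusion per mm of travel: 0.4 × 0.1 / (π × 0.875²) = 0.016630. Accumulating E over each segment gives final E = 1.9125.

G0 X-3.50 Y0.50 Z3.20
G1 X9.50 Y0.50 E0.2162
G1 X9.50 Y9.50 E0.3659
G1 X16.00 Y9.50 E0.4740
G1 X16.00 Y38.50 E0.9562
G1 X3.50 Y38.50 E1.1641
G1 X3.50 Y23.50 E1.4136
G1 X-3.50 Y23.50 E1.5300
G1 X-3.50 Y0.50 E1.9125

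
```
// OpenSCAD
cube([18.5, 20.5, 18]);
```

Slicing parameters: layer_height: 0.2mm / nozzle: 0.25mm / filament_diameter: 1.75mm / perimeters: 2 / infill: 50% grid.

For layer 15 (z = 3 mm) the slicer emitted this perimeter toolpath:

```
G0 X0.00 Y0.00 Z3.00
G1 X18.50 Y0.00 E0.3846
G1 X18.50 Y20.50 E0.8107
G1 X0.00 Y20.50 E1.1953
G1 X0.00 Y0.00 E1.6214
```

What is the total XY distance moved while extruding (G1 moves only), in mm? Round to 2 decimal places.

Sum the Euclidean lengths of each G1 segment: total = 78.00 mm.

78.00 mm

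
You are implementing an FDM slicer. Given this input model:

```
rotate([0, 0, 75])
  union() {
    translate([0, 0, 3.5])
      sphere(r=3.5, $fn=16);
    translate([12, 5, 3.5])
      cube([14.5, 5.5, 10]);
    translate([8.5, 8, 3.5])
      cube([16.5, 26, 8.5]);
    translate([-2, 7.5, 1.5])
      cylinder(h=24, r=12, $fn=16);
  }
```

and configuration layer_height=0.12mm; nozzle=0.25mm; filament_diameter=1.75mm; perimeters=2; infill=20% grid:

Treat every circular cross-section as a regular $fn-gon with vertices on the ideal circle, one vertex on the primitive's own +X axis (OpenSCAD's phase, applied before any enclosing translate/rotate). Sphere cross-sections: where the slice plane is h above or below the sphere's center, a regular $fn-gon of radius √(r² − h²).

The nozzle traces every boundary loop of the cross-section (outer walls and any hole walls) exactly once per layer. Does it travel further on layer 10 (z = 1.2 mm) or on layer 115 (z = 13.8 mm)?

layer 115 (z = 13.8 mm)

Layer 10 (z = 1.2): the sphere: section is a regular 16-gon, circumradius = √(r²−h²) = √(3.5²−2.3²) = 2.638 (perimeter = 2·16·2.638·sin(180°/16) = 16.47 mm); the cube at (12, 5) does not reach this height (z outside [3.5, 13.5]); the cube at (8.5, 8) is absent (z outside [3.5, 12]); the cylinder at (-2, 7.5) does not reach this height (z outside [1.5, 25.5]); Combining (union): only the r=3.5 sphere is present, so the union is just that shape — boundary = 16.47 mm; (whole slice rotated 75° about Z — lengths, areas and connectivity unchanged). So its perimeter = 16.47 mm. Layer 115 (z = 13.8): the sphere is not intersected at this z (|z−center|=10.300 > r=3.5); the cube at (12, 5) does not reach this height (z outside [3.5, 13.5]); the cube at (8.5, 8) is absent (z outside [3.5, 12]); the r=12 cylinder at (-2, 7.5) gives a regular 16-gon of circumradius 12 (constant along its height) (perimeter = 2·16·12.000·sin(180°/16) = 74.91 mm); Combining (union): only the r=12 cylinder at (-2, 7.5) is present, so the union is just that shape — boundary = 74.91 mm; (rotated 75° about Z; rotation is an isometry so areas/perimeters/island counts are preserved). So its perimeter = 74.91 mm. Layer 115 is larger (74.91 vs 16.47 mm).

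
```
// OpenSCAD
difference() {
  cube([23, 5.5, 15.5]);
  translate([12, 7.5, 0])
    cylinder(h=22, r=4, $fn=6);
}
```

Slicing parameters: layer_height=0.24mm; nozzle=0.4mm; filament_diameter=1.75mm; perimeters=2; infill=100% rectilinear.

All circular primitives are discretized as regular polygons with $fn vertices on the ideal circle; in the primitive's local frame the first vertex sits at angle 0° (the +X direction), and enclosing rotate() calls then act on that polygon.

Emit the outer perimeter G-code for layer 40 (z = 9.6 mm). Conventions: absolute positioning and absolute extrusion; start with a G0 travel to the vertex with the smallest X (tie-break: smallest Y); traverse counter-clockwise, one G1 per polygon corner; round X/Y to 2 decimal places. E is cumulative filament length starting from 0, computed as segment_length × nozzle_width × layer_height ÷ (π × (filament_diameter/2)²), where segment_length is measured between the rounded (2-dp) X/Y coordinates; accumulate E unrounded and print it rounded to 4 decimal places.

At z = 9.6 mm: the cube (footprint 23×5.5) is included at this height; the r=4 cylinder at (12, 7.5) gives a regular 6-gon of circumradius 4 (constant along its height); Taking the first minus the rest: starting from the 23×5.5 cube, the r=4 cylinder at (12, 7.5) partially overlaps it — only the 7.09 mm² overlap (of its 41.57 mm²) is removed, clipping the outline — 1 connected region. The outline is a single polygon with 8 vertices. Extrusion per mm of travel: 0.4 × 0.24 / (π × 0.875²) = 0.039912. Accumulating E over each segment gives final E = 2.3420.

G0 X0.00 Y0.00 Z9.60
G1 X23.00 Y0.00 E0.9180
G1 X23.00 Y5.50 E1.1375
G1 X14.85 Y5.50 E1.4628
G1 X14.00 Y4.04 E1.5302
G1 X10.00 Y4.04 E1.6899
G1 X9.15 Y5.50 E1.7573
G1 X0.00 Y5.50 E2.1225
G1 X0.00 Y0.00 E2.3420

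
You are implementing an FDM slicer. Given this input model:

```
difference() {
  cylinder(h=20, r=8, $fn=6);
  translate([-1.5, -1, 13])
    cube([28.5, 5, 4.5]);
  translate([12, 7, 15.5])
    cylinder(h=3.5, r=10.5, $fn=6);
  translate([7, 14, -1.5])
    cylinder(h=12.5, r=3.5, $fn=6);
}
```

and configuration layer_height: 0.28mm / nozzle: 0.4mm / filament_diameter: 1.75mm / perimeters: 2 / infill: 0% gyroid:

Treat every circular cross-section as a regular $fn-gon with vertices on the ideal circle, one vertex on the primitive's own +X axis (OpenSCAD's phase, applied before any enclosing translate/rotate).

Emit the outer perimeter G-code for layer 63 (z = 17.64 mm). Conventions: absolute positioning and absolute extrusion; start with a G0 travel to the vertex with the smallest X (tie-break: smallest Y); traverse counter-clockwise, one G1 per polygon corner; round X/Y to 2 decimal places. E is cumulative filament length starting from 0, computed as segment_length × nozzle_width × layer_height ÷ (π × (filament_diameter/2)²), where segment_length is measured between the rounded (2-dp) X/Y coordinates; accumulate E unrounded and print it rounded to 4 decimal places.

At z = 17.64 mm: the r=8 cylinder contributes a regular 6-gon of circumradius 8; the cube at (-1.5, -1) does not reach this height (z outside [13, 17.5]); the r=10.5 cylinder at (12, 7) contributes a regular 6-gon of circumradius 10.5; the cylinder at (7, 14) does not reach this height (z outside [-1.5, 11]); After the difference (first − rest): starting from the r=8 cylinder, the r=10.5 cylinder at (12, 7) partially overlaps it — only the 19.65 mm² overlap (of its 286.44 mm²) is removed, clipping the outline — 1 connected region. The outline is a single polygon with 7 vertices. Extrusion per mm of travel: 0.4 × 0.28 / (π × 0.875²) = 0.046564. Accumulating E over each segment gives final E = 2.1227.

G0 X-8.00 Y0.00 Z17.64
G1 X-4.00 Y-6.93 E0.3726
G1 X4.00 Y-6.93 E0.7451
G1 X6.79 Y-2.09 E1.0052
G1 X6.75 Y-2.09 E1.0071
G1 X1.54 Y6.93 E1.4921
G1 X-4.00 Y6.93 E1.7501
G1 X-8.00 Y0.00 E2.1227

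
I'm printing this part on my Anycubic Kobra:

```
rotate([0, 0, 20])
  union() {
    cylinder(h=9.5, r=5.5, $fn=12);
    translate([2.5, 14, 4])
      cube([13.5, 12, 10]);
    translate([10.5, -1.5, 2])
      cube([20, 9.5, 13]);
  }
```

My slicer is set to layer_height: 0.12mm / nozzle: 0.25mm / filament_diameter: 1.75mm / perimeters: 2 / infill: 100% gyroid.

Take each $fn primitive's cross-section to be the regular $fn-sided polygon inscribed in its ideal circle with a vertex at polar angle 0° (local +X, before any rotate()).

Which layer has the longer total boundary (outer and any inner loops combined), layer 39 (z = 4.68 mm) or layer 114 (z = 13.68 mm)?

layer 39 (z = 4.68 mm)

Layer 39 (z = 4.68): the r=5.5 cylinder contributes a regular 12-gon of circumradius 5.5 (perimeter = 2·12·5.500·sin(180°/12) = 34.16 mm); the 13.5×12 cube at (2.5, 14) contributes its full rectangle (perimeter 51.00 mm); the cube at (10.5, -1.5) (footprint 20×9.5) is included at this height (perimeter 59.00 mm); Merging all regions: the 3 present regions are separate (no shared area or edge), so areas and boundary lengths simply add and each stays a separate island — boundary = 144.16 mm; (whole slice rotated 20° about Z — lengths, areas and connectivity unchanged). So its perimeter = 144.16 mm. Layer 114 (z = 13.68): the cylinder is not intersected at this z (z outside [0, 9.5]); the 13.5×12 cube at (2.5, 14) contributes its full rectangle (perimeter 51.00 mm); the cube at (10.5, -1.5) (footprint 20×9.5) is included at this height (perimeter 59.00 mm); Merging all regions: the 2 present regions are separate (no shared area or edge), so areas and boundary lengths simply add and each stays a separate island — boundary = 110.00 mm; (whole slice rotated 20° about Z — lengths, areas and connectivity unchanged). So its perimeter = 110.00 mm. Layer 39 is larger (144.16 vs 110.00 mm).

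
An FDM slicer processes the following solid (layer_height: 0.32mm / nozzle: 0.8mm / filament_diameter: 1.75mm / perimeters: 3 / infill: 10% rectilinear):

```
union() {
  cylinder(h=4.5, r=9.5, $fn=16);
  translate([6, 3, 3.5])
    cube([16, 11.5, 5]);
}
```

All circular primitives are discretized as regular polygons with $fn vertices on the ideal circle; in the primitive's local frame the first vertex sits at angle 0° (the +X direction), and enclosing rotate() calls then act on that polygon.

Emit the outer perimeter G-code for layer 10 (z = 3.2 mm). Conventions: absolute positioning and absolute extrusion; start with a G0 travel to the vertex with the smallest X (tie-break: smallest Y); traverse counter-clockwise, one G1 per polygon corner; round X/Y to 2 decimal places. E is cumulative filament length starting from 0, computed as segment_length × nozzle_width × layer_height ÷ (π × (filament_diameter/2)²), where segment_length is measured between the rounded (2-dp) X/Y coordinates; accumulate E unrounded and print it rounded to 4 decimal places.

At z = 3.2 mm: the r=9.5 cylinder gives a regular 16-gon of circumradius 9.5 (constant along its height); the cube at (6, 3) does not reach this height (z outside [3.5, 8.5]); Combining (union): only the r=9.5 cylinder is present, so the union is just that shape — 1 connected region. The outline is a single polygon with 16 vertices. Extrusion per mm of travel: 0.8 × 0.32 / (π × 0.875²) = 0.106432. Accumulating E over each segment gives final E = 6.3144.

G0 X-9.50 Y0.00 Z3.20
G1 X-8.78 Y-3.64 E0.3949
G1 X-6.72 Y-6.72 E0.7893
G1 X-3.64 Y-8.78 E1.1837
G1 X0.00 Y-9.50 E1.5786
G1 X3.64 Y-8.78 E1.9735
G1 X6.72 Y-6.72 E2.3679
G1 X8.78 Y-3.64 E2.7623
G1 X9.50 Y0.00 E3.1572
G1 X8.78 Y3.64 E3.5521
G1 X6.72 Y6.72 E3.9465
G1 X3.64 Y8.78 E4.3409
G1 X0.00 Y9.50 E4.7358
G1 X-3.64 Y8.78 E5.1307
G1 X-6.72 Y6.72 E5.5251
G1 X-8.78 Y3.64 E5.9194
G1 X-9.50 Y0.00 E6.3144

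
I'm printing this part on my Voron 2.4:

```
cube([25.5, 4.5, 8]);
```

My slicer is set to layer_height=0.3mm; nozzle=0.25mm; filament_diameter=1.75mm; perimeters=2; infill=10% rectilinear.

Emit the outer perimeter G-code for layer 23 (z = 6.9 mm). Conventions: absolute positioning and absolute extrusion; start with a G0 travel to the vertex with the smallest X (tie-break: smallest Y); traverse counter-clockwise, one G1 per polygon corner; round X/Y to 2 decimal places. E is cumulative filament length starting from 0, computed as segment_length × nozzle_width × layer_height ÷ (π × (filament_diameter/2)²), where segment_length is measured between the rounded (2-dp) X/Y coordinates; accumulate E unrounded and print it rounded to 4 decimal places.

G0 X0.00 Y0.00 Z6.90
G1 X25.50 Y0.00 E0.7951
G1 X25.50 Y4.50 E0.9354
G1 X0.00 Y4.50 E1.7306
G1 X0.00 Y0.00 E1.8709

At z = 6.9 mm: the cube is present — its section is the full 25.5×4.5 rectangle. The outline is a single polygon with 4 vertices. Extrusion per mm of travel: 0.25 × 0.3 / (π × 0.875²) = 0.031181. Accumulating E over each segment gives final E = 1.8709.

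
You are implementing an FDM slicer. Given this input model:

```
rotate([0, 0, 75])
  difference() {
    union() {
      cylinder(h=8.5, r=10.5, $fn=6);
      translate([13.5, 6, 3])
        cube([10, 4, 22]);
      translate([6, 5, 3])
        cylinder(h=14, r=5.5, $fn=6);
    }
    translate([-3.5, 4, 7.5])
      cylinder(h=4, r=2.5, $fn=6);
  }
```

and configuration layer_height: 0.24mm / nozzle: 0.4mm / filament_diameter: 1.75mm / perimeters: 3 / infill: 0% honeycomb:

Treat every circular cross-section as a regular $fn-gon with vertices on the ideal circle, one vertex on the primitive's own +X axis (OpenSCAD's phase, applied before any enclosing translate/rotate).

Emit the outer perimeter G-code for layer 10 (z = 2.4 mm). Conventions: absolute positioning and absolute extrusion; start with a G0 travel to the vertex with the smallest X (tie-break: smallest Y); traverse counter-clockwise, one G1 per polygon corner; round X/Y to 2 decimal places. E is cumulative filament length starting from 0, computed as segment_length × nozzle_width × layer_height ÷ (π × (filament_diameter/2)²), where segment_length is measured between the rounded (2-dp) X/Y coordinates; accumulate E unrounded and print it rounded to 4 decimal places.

G0 X-10.14 Y-2.72 Z2.40
G1 X-2.72 Y-10.14 E0.4188
G1 X7.42 Y-7.42 E0.8378
G1 X10.14 Y2.72 E1.2569
G1 X2.72 Y10.14 E1.6757
G1 X-7.42 Y7.42 E2.0947
G1 X-10.14 Y-2.72 E2.5137

At z = 2.4 mm: the r=10.5 cylinder gives a regular 6-gon of circumradius 10.5 (constant along its height); the cube at (13.5, 6) is absent (z outside [3, 25]); the cylinder at (6, 5) does not reach this height (z outside [3, 17]); Taking the union: only the r=10.5 cylinder is present, so the union is just that shape — 1 connected region; the cylinder at (-3.5, 4) is absent (z outside [7.5, 11.5]); Taking the first minus the rest: none of the subtracted shapes is present at this height, so the result so far is unchanged — 1 connected region; (whole slice rotated 75° about Z — lengths, areas and connectivity unchanged). The outline is a single polygon with 6 vertices. Extrusion per mm of travel: 0.4 × 0.24 / (π × 0.875²) = 0.039912. Accumulating E over each segment gives final E = 2.5137.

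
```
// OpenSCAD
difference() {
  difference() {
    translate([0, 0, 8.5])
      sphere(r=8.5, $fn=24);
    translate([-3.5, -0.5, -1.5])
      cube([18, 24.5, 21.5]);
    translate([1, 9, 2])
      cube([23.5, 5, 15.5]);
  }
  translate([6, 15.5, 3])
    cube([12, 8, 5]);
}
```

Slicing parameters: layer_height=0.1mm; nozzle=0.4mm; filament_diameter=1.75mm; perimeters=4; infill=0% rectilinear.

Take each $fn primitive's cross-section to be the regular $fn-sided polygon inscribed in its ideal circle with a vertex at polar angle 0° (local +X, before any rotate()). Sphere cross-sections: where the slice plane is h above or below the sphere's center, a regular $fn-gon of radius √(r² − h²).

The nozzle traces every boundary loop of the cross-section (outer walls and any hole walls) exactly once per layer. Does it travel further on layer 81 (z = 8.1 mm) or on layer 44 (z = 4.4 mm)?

Layer 81 (z = 8.1): the sphere: section is a regular 24-gon, circumradius = √(r²−h²) = √(8.5²−0.4²) = 8.491 (perimeter = 2·24·8.491·sin(180°/24) = 53.20 mm); the 18×24.5 cube at (-3.5, -0.5) contributes its full rectangle (perimeter 85.00 mm); the cube at (1, 9) is present — its section is the full 23.5×5 rectangle (perimeter 57.00 mm); After the difference (first − rest): starting from the r=8.5 sphere, the 18×24.5 cube at (-3.5, -0.5) partially overlaps it — only the 90.62 mm² overlap (of its 441.00 mm²) is removed, clipping the outline; the 23.5×5 cube at (1, 9) misses the remaining region (no effect) — boundary = 55.85 mm; the cube at (6, 15.5) does not reach this height (z outside [3, 8]); After the difference (first − rest): none of the subtracted shapes is present at this height, so the result so far is unchanged — boundary = 55.85 mm. So its perimeter = 55.85 mm. Layer 44 (z = 4.4): the sphere: section is a regular 24-gon, circumradius = √(r²−h²) = √(8.5²−4.1²) = 7.446 (perimeter = 2·24·7.446·sin(180°/24) = 46.65 mm); the 18×24.5 cube at (-3.5, -0.5) contributes its full rectangle (perimeter 85.00 mm); the cube at (1, 9) (footprint 23.5×5) is included at this height (perimeter 57.00 mm); After the difference (first − rest): starting from the r=8.5 sphere, the 18×24.5 cube at (-3.5, -0.5) partially overlaps it — only the 73.41 mm² overlap (of its 441.00 mm²) is removed, clipping the outline; the 23.5×5 cube at (1, 9) misses the remaining region (no effect) — boundary = 48.76 mm; the 12×8 cube at (6, 15.5) contributes its full rectangle (perimeter 40.00 mm); After the difference (first − rest): starting from that combined region, the 12×8 cube at (6, 15.5) misses the remaining region (no effect) — boundary = 48.76 mm. So its perimeter = 48.76 mm. Layer 81 is larger (55.85 vs 48.76 mm).

layer 81 (z = 8.1 mm)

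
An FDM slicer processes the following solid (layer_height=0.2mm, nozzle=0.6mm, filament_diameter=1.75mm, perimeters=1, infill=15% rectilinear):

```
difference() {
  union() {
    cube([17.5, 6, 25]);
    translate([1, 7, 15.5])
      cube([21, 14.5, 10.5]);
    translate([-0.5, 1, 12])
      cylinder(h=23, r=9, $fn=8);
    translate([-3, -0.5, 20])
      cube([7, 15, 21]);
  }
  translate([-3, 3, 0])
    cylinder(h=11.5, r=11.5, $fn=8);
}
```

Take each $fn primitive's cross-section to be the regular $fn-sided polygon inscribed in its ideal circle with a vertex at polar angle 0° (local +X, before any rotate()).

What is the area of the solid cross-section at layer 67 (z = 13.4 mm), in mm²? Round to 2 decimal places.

288.49 mm²

At z = 13.4 mm: the 17.5×6 cube contributes its full rectangle (area 105.00 mm²); the cube at (1, 7) does not reach this height (z outside [15.5, 26]); the cylinder at (-0.5, 1): section is a regular 8-gon, circumradius r=9 (area = (8/2)·9.000²·sin(360°/8) = 229.10 mm²); the cube at (-3, -0.5) is not intersected at this z (z outside [20, 41]); Combining (union): the regions partially overlap — summed areas 334.10 mm² minus the doubly-counted overlap 45.62 mm² gives 288.49 mm² — area = 288.49 mm²; the cylinder at (-3, 3) is absent (z outside [0, 11.5]); Taking the first minus the rest: none of the subtracted shapes is present at this height, so the result so far is unchanged — area = 288.49 mm². Overall, the cross-section is a single solid region. Net area = 288.49 mm².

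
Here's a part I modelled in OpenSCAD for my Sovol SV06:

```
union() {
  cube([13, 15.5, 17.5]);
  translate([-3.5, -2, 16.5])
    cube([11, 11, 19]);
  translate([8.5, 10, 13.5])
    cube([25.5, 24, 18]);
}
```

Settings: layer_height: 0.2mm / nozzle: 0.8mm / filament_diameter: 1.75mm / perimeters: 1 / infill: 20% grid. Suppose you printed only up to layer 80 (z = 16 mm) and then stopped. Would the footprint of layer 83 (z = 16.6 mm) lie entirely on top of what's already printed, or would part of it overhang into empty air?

part overhangs

Compare the two slices. At z = 16: the cube is present — its section is the full 13×15.5 rectangle (area 201.50 mm²); the cube at (-3.5, -2) does not reach this height (z outside [16.5, 35.5]); the cube at (8.5, 10) is present — its section is the full 25.5×24 rectangle (area 612.00 mm²); Taking the union: the regions partially overlap — summed areas 813.50 mm² minus the doubly-counted overlap 24.75 mm² gives 788.75 mm² — area = 788.75 mm². At z = 16.6: the cube (footprint 13×15.5) is included at this height (area 201.50 mm²); the 11×11 cube at (-3.5, -2) contributes its full rectangle (area 121.00 mm²); the cube at (8.5, 10) (footprint 25.5×24) is included at this height (area 612.00 mm²); Combining (union): the regions partially overlap — summed areas 934.50 mm² minus the doubly-counted overlap 92.25 mm² gives 842.25 mm² — area = 842.25 mm². Checking containment: at z = 16.6 the cross-section extends beyond the z = 16 cross-section by about 53.50 mm².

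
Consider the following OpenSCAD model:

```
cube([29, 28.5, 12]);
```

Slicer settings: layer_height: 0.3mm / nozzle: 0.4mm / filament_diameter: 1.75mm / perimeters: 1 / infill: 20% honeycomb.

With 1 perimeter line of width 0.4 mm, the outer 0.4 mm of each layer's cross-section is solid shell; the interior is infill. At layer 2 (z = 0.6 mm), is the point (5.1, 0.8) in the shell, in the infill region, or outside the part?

At z = 0.6 mm: the 29×28.5 cube contributes its full rectangle. Overall, the cross-section is a single solid region. The nearest boundary edge runs (0.00, 0.00)→(29.00, 0.00); distance from the point to it = 0.80 mm. The point is inside the cross-section and 0.80 mm from the nearest boundary — more than the 0.4 mm shell width (1 × 0.4), so it's in the infill interior.

infill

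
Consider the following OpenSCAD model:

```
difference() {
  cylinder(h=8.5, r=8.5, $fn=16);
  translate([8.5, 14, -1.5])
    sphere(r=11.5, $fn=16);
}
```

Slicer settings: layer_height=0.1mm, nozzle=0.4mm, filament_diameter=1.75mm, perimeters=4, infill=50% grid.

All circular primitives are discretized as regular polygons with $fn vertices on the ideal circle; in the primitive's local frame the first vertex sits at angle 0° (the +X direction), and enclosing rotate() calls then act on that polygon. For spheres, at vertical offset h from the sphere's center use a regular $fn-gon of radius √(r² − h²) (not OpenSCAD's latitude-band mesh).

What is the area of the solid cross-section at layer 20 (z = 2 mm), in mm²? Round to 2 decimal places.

At z = 2 mm: the r=8.5 cylinder gives a regular 16-gon of circumradius 8.5 (constant along its height) (area = (16/2)·8.500²·sin(360°/16) = 221.19 mm²); the r=11.5 sphere at (8.5, 14) slices to a regular 16-gon of circumradius 10.954 (√(r²−h²) with h=3.5 from center) (area = (16/2)·10.954²·sin(360°/16) = 367.38 mm²); Taking the first minus the rest: starting from the r=8.5 cylinder (221.19 mm²), the r=11.5 sphere at (8.5, 14) partially overlaps it — only the 18.96 mm² overlap (of its 367.38 mm²) is removed, clipping the outline — area = 202.23 mm². Overall, the cross-section is a single solid region. Net area = 202.23 mm².

202.23 mm²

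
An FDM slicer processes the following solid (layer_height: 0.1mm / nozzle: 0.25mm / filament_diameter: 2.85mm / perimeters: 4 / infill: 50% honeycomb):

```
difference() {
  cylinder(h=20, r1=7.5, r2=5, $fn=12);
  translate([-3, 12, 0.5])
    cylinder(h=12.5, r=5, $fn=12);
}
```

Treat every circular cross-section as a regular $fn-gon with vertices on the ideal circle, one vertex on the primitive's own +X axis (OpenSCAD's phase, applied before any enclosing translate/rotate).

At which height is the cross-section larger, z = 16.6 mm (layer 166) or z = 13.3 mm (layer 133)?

Layer 166 (z = 16.6): the cone contributes a regular 12-gon of circumradius 5.425 (interpolated between r1=7.5 and r2=5 at t=0.830) (area = (12/2)·5.425²·sin(360°/12) = 88.29 mm²); the cylinder at (-3, 12) does not reach this height (z outside [0.5, 13]); Subtracting the remaining from the first: none of the subtracted shapes is present at this height, so the cone is unchanged — area = 88.29 mm². So its area = 88.29 mm². Layer 133 (z = 13.3): the cone (r1=7.5→r2=5) has section circumradius 5.838 here — a regular 12-gon (area = (12/2)·5.838²·sin(360°/12) = 102.23 mm²); the cylinder at (-3, 12) is absent (z outside [0.5, 13]); Subtracting the remaining from the first: none of the subtracted shapes is present at this height, so the cone is unchanged — area = 102.23 mm². So its area = 102.23 mm². Layer 133 is larger (102.23 vs 88.29 mm²).

layer 133 (z = 13.3 mm)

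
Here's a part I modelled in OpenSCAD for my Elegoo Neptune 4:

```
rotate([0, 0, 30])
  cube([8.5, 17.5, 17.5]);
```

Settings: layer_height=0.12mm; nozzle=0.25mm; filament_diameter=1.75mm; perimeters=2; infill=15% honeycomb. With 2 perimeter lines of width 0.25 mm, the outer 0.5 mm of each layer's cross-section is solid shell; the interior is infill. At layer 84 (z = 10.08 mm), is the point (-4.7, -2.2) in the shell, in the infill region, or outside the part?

At z = 10.08 mm: the 8.5×17.5 cube contributes its full rectangle; (whole slice rotated 30° about Z — lengths, areas and connectivity unchanged). Overall, the cross-section is a single solid region. Undo the 30° rotation: the query point maps to (-5.170, 0.445) in the un-rotated model frame. The nearest boundary edge runs (0.00, 17.50)→(0.00, 0.00); distance from the point to it = 5.17 mm. The point is not inside any of the regions above, so it lies outside the cross-section (5.17 mm from the nearest boundary).

outside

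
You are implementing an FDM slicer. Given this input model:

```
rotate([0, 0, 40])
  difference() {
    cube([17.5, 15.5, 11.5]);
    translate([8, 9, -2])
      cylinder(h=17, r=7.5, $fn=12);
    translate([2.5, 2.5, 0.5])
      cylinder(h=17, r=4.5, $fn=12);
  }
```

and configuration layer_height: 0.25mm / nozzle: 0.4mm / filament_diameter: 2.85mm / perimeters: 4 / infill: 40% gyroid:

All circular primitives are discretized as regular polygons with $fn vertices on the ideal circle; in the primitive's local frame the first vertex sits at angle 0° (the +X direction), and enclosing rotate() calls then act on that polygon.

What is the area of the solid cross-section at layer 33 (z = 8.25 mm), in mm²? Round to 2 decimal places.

80.97 mm²

At z = 8.25 mm: the cube (footprint 17.5×15.5) is included at this height (area 271.25 mm²); the r=7.5 cylinder at (8, 9) contributes a regular 12-gon of circumradius 7.5 (area = (12/2)·7.500²·sin(360°/12) = 168.75 mm²); the r=4.5 cylinder at (2.5, 2.5) contributes a regular 12-gon of circumradius 4.5 (area = (12/2)·4.500²·sin(360°/12) = 60.75 mm²); Taking the first minus the rest: starting from the 17.5×15.5 cube (271.25 mm²), the r=7.5 cylinder at (8, 9) partially overlaps it — only the 165.02 mm² overlap (of its 168.75 mm²) is removed, clipping the outline; the r=4.5 cylinder at (2.5, 2.5) partially overlaps it — only the 25.26 mm² overlap (of its 60.75 mm²) is removed, clipping the outline — area = 80.97 mm²; (rotated 40° about Z; rotation is an isometry so areas/perimeters/island counts are preserved). Overall, the cross-section has 2 separate islands. Net area = 80.97 mm².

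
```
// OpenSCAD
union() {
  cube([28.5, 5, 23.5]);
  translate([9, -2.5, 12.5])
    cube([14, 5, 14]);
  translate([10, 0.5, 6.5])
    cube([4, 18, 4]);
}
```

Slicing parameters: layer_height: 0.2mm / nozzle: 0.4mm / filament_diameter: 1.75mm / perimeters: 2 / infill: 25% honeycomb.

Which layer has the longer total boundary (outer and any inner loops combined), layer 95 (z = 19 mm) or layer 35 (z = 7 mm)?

Layer 95 (z = 19): the 28.5×5 cube contributes its full rectangle (perimeter 67.00 mm); the cube at (9, -2.5) is present — its section is the full 14×5 rectangle (perimeter 38.00 mm); the cube at (10, 0.5) does not reach this height (z outside [6.5, 10.5]); Taking the union: the regions partially overlap (shared area 35.00 mm²), so the edge portions inside another operand are dropped and the merged outline is re-measured after clipping — boundary = 72.00 mm. So its perimeter = 72.00 mm. Layer 35 (z = 7): the 28.5×5 cube contributes its full rectangle (perimeter 67.00 mm); the cube at (9, -2.5) is not intersected at this z (z outside [12.5, 26.5]); the cube at (10, 0.5) (footprint 4×18) is included at this height (perimeter 44.00 mm); Taking the union: the regions partially overlap (shared area 18.00 mm²), so the edge portions inside another operand are dropped and the merged outline is re-measured after clipping — boundary = 94.00 mm. So its perimeter = 94.00 mm. Layer 35 is larger (94.00 vs 72.00 mm).

layer 35 (z = 7 mm)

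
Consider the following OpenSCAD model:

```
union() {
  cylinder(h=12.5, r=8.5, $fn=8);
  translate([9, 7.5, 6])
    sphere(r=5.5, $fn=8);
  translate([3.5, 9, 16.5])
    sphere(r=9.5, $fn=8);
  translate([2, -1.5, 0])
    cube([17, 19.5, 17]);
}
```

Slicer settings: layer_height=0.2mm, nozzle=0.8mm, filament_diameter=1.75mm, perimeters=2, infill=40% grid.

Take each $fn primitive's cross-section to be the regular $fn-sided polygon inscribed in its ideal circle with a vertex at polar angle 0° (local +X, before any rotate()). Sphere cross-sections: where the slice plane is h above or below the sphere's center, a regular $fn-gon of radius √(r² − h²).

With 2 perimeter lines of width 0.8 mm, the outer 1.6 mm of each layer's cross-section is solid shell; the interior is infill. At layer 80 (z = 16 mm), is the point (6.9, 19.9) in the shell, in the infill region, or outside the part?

outside

At z = 16 mm: the cylinder is absent (z outside [0, 12.5]); the sphere at (9, 7.5) is not intersected at this z (|z−center|=10.000 > r=5.5); the sphere at (3.5, 9): section is a regular 8-gon, circumradius = √(r²−h²) = √(9.5²−0.5²) = 9.487; the cube at (2, -1.5) is present — its section is the full 17×19.5 rectangle; Merging all regions: the regions partially overlap (shared area 154.24 mm²), so overlapping operands fuse into one piece — 1 connected region. Overall, the cross-section is a single solid region. The nearest boundary edge runs (4.68, 18.00)→(19.00, 18.00); distance from the point to it = 1.90 mm. The point is not inside any of the regions above, so it lies outside the cross-section (1.90 mm from the nearest boundary).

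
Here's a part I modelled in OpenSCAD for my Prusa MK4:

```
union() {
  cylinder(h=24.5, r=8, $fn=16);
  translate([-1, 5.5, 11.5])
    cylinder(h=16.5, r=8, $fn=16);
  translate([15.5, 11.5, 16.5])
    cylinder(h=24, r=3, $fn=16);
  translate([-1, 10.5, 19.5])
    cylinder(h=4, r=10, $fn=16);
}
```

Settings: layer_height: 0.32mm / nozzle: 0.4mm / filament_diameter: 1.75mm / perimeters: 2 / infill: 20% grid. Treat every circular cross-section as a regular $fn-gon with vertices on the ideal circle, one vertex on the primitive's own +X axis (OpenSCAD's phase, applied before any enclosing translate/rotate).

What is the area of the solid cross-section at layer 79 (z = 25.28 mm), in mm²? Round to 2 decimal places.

223.49 mm²

At z = 25.28 mm: the cylinder is not intersected at this z (z outside [0, 24.5]); the r=8 cylinder at (-1, 5.5) gives a regular 16-gon of circumradius 8 (constant along its height) (area = (16/2)·8.000²·sin(360°/16) = 195.93 mm²); the r=3 cylinder at (15.5, 11.5) contributes a regular 16-gon of circumradius 3 (area = (16/2)·3.000²·sin(360°/16) = 27.55 mm²); the cylinder at (-1, 10.5) is not intersected at this z (z outside [19.5, 23.5]); Combining (union): the 2 present regions are separate (no shared area or edge), so areas and boundary lengths simply add and each stays a separate island — area = 223.49 mm². Overall, the cross-section has 2 separate islands. Net area = 223.49 mm².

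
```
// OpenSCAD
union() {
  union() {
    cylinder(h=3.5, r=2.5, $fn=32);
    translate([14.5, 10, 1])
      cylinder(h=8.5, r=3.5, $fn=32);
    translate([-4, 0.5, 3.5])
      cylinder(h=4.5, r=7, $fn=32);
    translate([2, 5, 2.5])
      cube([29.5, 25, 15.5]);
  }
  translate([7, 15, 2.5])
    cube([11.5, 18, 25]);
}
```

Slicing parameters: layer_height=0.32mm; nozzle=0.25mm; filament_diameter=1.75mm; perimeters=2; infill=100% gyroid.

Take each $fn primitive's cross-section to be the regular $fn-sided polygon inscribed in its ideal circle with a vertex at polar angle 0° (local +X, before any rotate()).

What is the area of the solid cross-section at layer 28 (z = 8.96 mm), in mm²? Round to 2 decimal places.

772.00 mm²

At z = 8.96 mm: the cylinder is not intersected at this z (z outside [0, 3.5]); the cylinder at (14.5, 10): section is a regular 32-gon, circumradius r=3.5 (area = (32/2)·3.500²·sin(360°/32) = 38.24 mm²); the cylinder at (-4, 0.5) does not reach this height (z outside [3.5, 8]); the 29.5×25 cube at (2, 5) contributes its full rectangle (area 737.50 mm²); Taking the union: the r=3.5 cylinder at (14.5, 10) lies entirely inside the 29.5×25 cube at (2, 5), so the union is just the 29.5×25 cube at (2, 5) — area = 737.50 mm²; the 11.5×18 cube at (7, 15) contributes its full rectangle (area 207.00 mm²); Taking the union: the regions partially overlap — summed areas 944.50 mm² minus the doubly-counted overlap 172.50 mm² gives 772.00 mm² — area = 772.00 mm². Overall, the cross-section is a single solid region. Net area = 772.00 mm².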